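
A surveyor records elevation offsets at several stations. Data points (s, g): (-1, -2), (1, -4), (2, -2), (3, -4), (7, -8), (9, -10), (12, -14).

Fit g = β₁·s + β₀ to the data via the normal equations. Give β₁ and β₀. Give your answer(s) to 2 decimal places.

Entries of MᵀM: Σs·s = 289, Σs = 33, Σ1 = 7.
For Mᵀg: Σs·g = -332, Σg = -44.
So MᵀM·[β₁, β₀]ᵀ = Mᵀg: [[289, 33]; [33, 7]]·[β₁, β₀]ᵀ = [-332, -44]ᵀ.
Determinant 289·7 − 33² = 934.
β₁ = ((-332)·7 − 33·(-44))/934 = -436/467; β₀ = (289·(-44) − 33·(-332))/934 = -880/467.

β₁ = -0.93, β₀ = -1.88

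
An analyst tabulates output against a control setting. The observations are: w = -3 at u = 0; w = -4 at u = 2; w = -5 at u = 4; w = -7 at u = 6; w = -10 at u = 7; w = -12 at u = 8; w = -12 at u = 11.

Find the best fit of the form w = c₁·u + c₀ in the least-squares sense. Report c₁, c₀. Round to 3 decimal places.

The normal equations are: 290·c₁ + 38·c₀ = -368;  38·c₁ + 7·c₀ = -53.
(Σu·u = 290, Σu = 38, Σ1 = 7, Σu·w = -368, Σw = -53.)
Eliminating c₀: 7·(row 1) − 38·(row 2) gives 586·c₁ = 7·(-368) − 38·(-53) = -562, so c₁ = -281/293.
Then c₀ = ((-53) − 38·(-281/293))/7 = -693/293.

c₁ = -0.959, c₀ = -2.365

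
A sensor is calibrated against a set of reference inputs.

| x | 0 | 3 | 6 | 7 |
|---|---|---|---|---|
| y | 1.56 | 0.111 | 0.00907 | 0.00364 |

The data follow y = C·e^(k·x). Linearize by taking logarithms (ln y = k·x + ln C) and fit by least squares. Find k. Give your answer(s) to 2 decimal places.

Taking logs, ln y = k·x + ln C, so regress ln y on x.
Σx = 16.0000, Σ(x)² = 94.0000, Σln y = -12.0721, Σx·ln y = -74.1218.
Normal system: [[94.0000, 16.0000]; [16.0000, 4]]·[k, ln C]ᵀ = [-74.1218, -12.0721]ᵀ.
Slope k = (n·Σx·ln y − Σx·Σln y)/(n·Σ(x)² − (Σx)²) = (4·-74.1218 − 16.0000·-12.0721)/120.0000 = -0.86111; ln C = (Σln y − k·Σx)/n = 0.42643.

k = -0.86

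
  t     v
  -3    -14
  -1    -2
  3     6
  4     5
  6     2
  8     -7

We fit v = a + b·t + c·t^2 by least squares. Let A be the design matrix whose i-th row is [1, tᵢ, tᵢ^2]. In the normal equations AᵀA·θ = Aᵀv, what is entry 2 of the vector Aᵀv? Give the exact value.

Entry 2 ↔ basis t, so (Aᵀv)_{2} = Σᵢ (t)·vᵢ = (-3)·(-14) + (-1)·(-2) + (3)·(6) + (4)·(5) + (6)·(2) + (8)·(-7) = 38.

38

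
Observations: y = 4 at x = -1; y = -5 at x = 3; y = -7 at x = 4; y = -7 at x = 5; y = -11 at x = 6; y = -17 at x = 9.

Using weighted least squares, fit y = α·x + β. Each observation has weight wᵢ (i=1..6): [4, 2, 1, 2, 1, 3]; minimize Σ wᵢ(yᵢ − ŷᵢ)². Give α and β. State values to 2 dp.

Sums needed: Σwᵢ·x·x = 367, Σwᵢ·x = 49, Σwᵢ·1 = 13.
Right-hand side: Σwᵢ·x·y = -669, Σwᵢ·y = -77.
AᵀWA·[α, β]ᵀ = AᵀWy becomes [[367, 49]; [49, 13]]·[α, β]ᵀ = [-669, -77]ᵀ.
Δ = 367·13 − 49² = 2370.
α = ((-669)·13 − 49·(-77))/2370 = -2462/1185; β = (367·(-77) − 49·(-669))/2370 = 2261/1185.

α = -2.08, β = 1.91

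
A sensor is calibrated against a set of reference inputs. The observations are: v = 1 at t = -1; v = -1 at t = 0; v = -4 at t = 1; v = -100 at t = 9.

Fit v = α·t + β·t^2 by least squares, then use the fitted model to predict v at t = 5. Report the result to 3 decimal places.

From the data, Σt·t = 83, Σt·t^2 = 729, Σt^2·t^2 = 6563.
Moment sums: Σt·v = -905, Σt^2·v = -8103.
So XᵀX·[α, β]ᵀ = Xᵀv: [[83, 729]; [729, 6563]]·[α, β]ᵀ = [-905, -8103]ᵀ.
Eliminating β: 6563·(row 1) − 729·(row 2) gives 13288·α = 6563·(-905) − 729·(-8103) = -32428, so α = -737/302.
Then β = ((-8103) − 729·(-737/302))/6563 = -291/302.
At t = 5: v̂ = (-737/302)·(5) + (-291/302)·(25) = -5480/151.

v̂ = -36.291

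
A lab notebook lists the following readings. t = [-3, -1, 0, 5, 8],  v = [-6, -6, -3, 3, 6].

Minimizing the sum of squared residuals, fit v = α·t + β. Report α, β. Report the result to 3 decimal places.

α = 1.181, β = -3.326

Normal-equation sums: Σt·t = 99, Σt = 9, Σ1 = 5.
For Mᵀv: Σt·v = 87, Σv = -6.
Determinant 99·5 − 9² = 414.
α = (87·5 − 9·(-6))/414 = 163/138; β = (99·(-6) − 9·87)/414 = -153/46.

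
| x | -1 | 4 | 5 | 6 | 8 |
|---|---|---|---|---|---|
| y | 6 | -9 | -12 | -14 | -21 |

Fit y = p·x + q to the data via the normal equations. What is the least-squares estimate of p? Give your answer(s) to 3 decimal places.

Sums needed: Σx·x = 142, Σx = 22, Σ1 = 5.
And Σx·y = -354, Σy = -50.
Normal equations: [[142, 22]; [22, 5]]·[p, q]ᵀ = [-354, -50]ᵀ.
Eliminating q: 5·(row 1) − 22·(row 2) gives 226·p = 5·(-354) − 22·(-50) = -670, so p = -335/113.
Then q = ((-50) − 22·(-335/113))/5 = 344/113.

p = -2.965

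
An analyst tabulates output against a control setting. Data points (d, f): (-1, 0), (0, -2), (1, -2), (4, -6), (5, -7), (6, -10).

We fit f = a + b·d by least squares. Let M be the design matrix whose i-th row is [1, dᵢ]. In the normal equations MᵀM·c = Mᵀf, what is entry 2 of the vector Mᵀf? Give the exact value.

Entry 2 ↔ basis d, so (Mᵀf)_{2} = Σᵢ (d)·fᵢ = (-1)·(0) + (0)·(-2) + (1)·(-2) + (4)·(-6) + (5)·(-7) + (6)·(-10) = -121.

-121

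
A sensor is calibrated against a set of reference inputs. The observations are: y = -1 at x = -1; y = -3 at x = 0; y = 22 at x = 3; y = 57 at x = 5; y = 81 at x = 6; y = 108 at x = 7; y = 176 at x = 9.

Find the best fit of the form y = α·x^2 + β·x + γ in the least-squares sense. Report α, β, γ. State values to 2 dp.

α = 1.99, β = 1.81, γ = -1.89

The normal equations are: 10965·α + 1439·β + 201·γ = 24086;  1439·α + 201·β + 29·γ = 3178;  201·α + 29·β + 7·γ = 440.
(Σx^2·x^2 = 10965, Σx^2·x = 1439, Σx^2 = 201, Σx·x = 201, Σx = 29, Σ1 = 7, Σx^2·y = 24086, Σx·y = 3178, Σy = 440.)
Inverting the 3×3 Gram matrix, [α, β, γ]ᵀ = [182611/91601, 165947/91601, -173262/91601]ᵀ.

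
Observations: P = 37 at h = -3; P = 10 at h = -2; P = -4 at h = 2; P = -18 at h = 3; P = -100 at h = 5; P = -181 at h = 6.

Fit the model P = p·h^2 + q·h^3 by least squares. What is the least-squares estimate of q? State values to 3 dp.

q = -1.006

Compute the Gram sums: Σh^2·h^2 = 2115, Σh^2·h^3 = 10901, Σh^3·h^3 = 63867.
Right-hand side: Σh^2·P = -8821, Σh^3·P = -53193.
XᵀX·[p, q]ᵀ = XᵀP becomes [[2115, 10901]; [10901, 63867]]·[p, q]ᵀ = [-8821, -53193]ᵀ.
det = 2115·63867 − 10901² = 16246904.
p = ((-8821)·63867 − 10901·(-53193))/16246904 = 8243043/8123452; q = (2115·(-53193) − 10901·(-8821))/16246904 = -8172737/8123452.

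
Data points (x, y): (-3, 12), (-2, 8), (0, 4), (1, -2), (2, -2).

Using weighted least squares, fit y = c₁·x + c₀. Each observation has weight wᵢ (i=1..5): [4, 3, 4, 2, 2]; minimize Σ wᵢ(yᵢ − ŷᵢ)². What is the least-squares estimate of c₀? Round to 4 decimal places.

From the data, Σwᵢ·x·x = 58, Σwᵢ·x = -12, Σwᵢ·1 = 15.
For MᵀWy: Σwᵢ·x·y = -204, Σwᵢ·y = 80.
So MᵀWM·[c₁, c₀]ᵀ = MᵀWy: [[58, -12]; [-12, 15]]·[c₁, c₀]ᵀ = [-204, 80]ᵀ.
Δ = 58·15 − (-12)² = 726.
c₁ = ((-204)·15 − (-12)·80)/726 = -350/121; c₀ = (58·80 − (-12)·(-204))/726 = 1096/363.

c₀ = 3.0193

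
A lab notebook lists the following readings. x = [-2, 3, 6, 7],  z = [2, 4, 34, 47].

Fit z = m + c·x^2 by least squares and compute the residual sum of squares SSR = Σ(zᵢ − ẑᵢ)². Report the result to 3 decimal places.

SSR = 5.198

Sums needed: Σ1 = 4, Σx^2 = 98, Σx^2·x^2 = 3794.
And Σz = 87, Σx^2·z = 3571.
So AᵀA·[m, c]ᵀ = Aᵀz: [[4, 98]; [98, 3794]]·[m, c]ᵀ = [87, 3571]ᵀ.
Determinant 4·3794 − 98² = 5572.
m = (87·3794 − 98·3571)/5572 = -710/199; c = (4·3571 − 98·87)/5572 = 2879/2786.
Residuals: 1998/1393, -4827/2786, 510/1393, -27/398; SSR = 14481/2786.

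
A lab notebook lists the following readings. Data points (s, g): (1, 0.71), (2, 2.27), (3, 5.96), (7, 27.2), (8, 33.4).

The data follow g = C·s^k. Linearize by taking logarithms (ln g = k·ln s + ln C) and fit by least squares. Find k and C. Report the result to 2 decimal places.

k = 1.88, C = 0.69

Let Y = ln g. Fitting Y = k·ln s + ln C by least squares:
Σln s = 5.8171, Σ(ln s)² = 9.7980, Σln g = 9.0741, Σln s·ln g = 16.2529.
Equations: 9.7980·k + 5.8171·ln C = 16.2529;  5.8171·k + 5·ln C = 9.0741.
Solving (det = 15.1514): k = 1.87965, ln C = -0.37200, so C = exp(-0.37200) = 0.68935.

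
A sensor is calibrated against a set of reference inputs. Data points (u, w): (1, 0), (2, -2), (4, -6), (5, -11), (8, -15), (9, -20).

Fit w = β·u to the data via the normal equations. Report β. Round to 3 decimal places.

Sums needed: Σu·u = 191.
And Σu·w = -383.
AᵀA·[β]ᵀ = Aᵀw becomes [[191]]·[β]ᵀ = [-383]ᵀ.
β = (-383)/191 = -2.00524.

β = -2.005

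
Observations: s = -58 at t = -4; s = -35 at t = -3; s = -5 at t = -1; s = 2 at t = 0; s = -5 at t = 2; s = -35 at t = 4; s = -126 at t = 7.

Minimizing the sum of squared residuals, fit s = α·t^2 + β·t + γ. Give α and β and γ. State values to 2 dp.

The normal equations are: 3011·α + 323·β + 95·γ = -8002;  323·α + 95·β + 5·γ = -690;  95·α + 5·β + 7·γ = -262.
(Σt^2·t^2 = 3011, Σt^2·t = 323, Σt^2 = 95, Σt·t = 95, Σt = 5, Σ1 = 7, Σt^2·s = -8002, Σt·s = -690, Σs = -262.)
Solving the 3×3 system (Gaussian elimination) gives α = -486880/161553, β = 470158/161553, γ = 75044/53851.

α = -3.01, β = 2.91, γ = 1.39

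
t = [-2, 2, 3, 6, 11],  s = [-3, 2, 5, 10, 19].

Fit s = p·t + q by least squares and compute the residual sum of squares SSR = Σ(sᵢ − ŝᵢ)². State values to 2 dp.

SSR = 2.01

Compute the Gram sums: Σt·t = 174, Σt = 20, Σ1 = 5.
For Aᵀs: Σt·s = 294, Σs = 33.
So AᵀA·[p, q]ᵀ = Aᵀs: [[174, 20]; [20, 5]]·[p, q]ᵀ = [294, 33]ᵀ.
Eliminating q: 5·(row 1) − 20·(row 2) gives 470·p = 5·294 − 20·33 = 810, so p = 81/47.
Then q = (33 − 20·(81/47))/5 = -69/235.
Residuals: 174/235, -271/235, 29/235, -11/235, 79/235; SSR = 472/235.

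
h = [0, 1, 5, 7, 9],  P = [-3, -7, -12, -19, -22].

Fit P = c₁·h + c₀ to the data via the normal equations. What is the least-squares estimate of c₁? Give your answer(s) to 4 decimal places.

c₁ = -2.0405

Forming XᵀX = [[156, 22]; [22, 5]] and XᵀP = [-398, -63]ᵀ gives XᵀX·[c₁, c₀]ᵀ = XᵀP.
Determinant 156·5 − 22² = 296.
c₁ = ((-398)·5 − 22·(-63))/296 = -151/74; c₀ = (156·(-63) − 22·(-398))/296 = -134/37.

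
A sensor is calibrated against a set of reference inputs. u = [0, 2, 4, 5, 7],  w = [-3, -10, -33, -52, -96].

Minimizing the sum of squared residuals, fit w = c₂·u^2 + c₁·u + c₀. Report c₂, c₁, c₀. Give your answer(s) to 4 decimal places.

Sums needed: Σu^2·u^2 = 3298, Σu^2·u = 540, Σu^2 = 94, Σu·u = 94, Σu = 18, Σ1 = 5.
Right-hand side: Σu^2·w = -6572, Σu·w = -1084, Σw = -194.
Inverting the 3×3 Gram matrix, [c₂, c₁, c₀]ᵀ = [-9584/5071, -796/5071, -13710/5071]ᵀ.

c₂ = -1.8900, c₁ = -0.1570, c₀ = -2.7036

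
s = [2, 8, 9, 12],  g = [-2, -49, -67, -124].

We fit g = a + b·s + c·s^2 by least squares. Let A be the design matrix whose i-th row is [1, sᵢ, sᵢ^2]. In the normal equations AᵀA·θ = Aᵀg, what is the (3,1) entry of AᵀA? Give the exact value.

Row 3 ↔ basis s^2, column 1 ↔ basis 1, so (AᵀA)_{3,1} = Σᵢ s^2 = (4)·(1) + (64)·(1) + (81)·(1) + (144)·(1) = 293.

293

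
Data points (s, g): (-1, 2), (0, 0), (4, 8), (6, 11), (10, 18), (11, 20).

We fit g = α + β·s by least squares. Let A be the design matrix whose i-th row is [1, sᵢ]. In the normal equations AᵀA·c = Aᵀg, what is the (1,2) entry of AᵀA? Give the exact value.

30

Row 1 ↔ basis 1, column 2 ↔ basis s, so (AᵀA)_{1,2} = Σᵢ s = (1)·(-1) + (1)·(0) + (1)·(4) + (1)·(6) + (1)·(10) + (1)·(11) = 30.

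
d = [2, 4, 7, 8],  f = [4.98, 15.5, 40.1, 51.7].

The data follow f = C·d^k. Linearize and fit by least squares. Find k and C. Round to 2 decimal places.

k = 1.68, C = 1.54

Taking logs, ln f = k·ln d + ln C, so regress ln f on ln d.
XᵀX = [[10.5129, 6.1048]; [6.1048, 4]], rhs = [20.2998, 11.9831]ᵀ  (here Σln d = 6.1048, Σ(ln d)² = 10.5129, Σln f = 11.9831, Σln d·ln f = 20.2998).
Δ = 10.5129·4 − (6.1048)² = 4.7831; k = (20.2998·4 − 6.1048·11.9831)/4.7831 = 1.68195, ln C = (10.5129·11.9831 − 6.1048·20.2998)/4.7831 = 0.42878, so C = exp(0.42878) = 1.53538.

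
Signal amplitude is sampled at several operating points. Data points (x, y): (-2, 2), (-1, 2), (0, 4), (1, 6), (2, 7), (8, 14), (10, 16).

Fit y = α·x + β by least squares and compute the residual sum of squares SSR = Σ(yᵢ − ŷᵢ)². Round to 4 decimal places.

SSR = 1.6600

Compute the Gram sums: Σx·x = 174, Σx = 18, Σ1 = 7.
For Aᵀy: Σx·y = 286, Σy = 51.
Normal equations: [[174, 18]; [18, 7]]·[α, β]ᵀ = [286, 51]ᵀ.
Eliminating β: 7·(row 1) − 18·(row 2) gives 894·α = 7·286 − 18·51 = 1084, so α = 542/447.
Then β = (51 − 18·(542/447))/7 = 621/149.
Residuals: 115/447, -427/447, -25/149, 277/447, 182/447, 59/447, -131/447; SSR = 742/447.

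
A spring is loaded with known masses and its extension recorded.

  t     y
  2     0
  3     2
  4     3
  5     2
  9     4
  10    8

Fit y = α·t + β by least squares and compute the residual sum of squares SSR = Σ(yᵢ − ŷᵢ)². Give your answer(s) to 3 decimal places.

SSR = 7.670

With design matrix A, AᵀA = [[235, 33]; [33, 6]] and Aᵀy = [144, 19]ᵀ.
Determinant 235·6 − 33² = 321.
α = (144·6 − 33·19)/321 = 79/107; β = (235·19 − 33·144)/321 = -287/321.
Residuals: -187/321, 218/321, 302/321, -256/321, -562/321, 485/321; SSR = 2462/321.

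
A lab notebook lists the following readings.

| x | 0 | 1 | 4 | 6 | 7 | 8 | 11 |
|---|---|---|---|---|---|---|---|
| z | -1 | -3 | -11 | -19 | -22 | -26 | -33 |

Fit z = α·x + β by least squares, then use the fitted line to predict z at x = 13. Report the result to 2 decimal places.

ẑ = -39.90

MᵀM·[α, β]ᵀ = Mᵀz reads: 287·α + 37·β = -886;  37·α + 7·β = -115.
det = 287·7 − 37² = 640.
α = ((-886)·7 − 37·(-115))/640 = -1947/640; β = (287·(-115) − 37·(-886))/640 = -223/640.
At x = 13: ẑ = (-1947/640)·(13) + (-223/640)·(1) = -12767/320.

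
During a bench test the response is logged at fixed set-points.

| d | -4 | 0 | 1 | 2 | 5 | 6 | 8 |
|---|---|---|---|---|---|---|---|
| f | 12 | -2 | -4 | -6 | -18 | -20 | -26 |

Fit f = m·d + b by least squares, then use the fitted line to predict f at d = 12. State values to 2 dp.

Forming XᵀX = [[146, 18]; [18, 7]] and Xᵀf = [-482, -64]ᵀ gives XᵀX·[m, b]ᵀ = Xᵀf.
Determinant 146·7 − 18² = 698.
m = ((-482)·7 − 18·(-64))/698 = -1111/349; b = (146·(-64) − 18·(-482))/698 = -334/349.
At d = 12: f̂ = (-1111/349)·(12) + (-334/349)·(1) = -13666/349.

f̂ = -39.16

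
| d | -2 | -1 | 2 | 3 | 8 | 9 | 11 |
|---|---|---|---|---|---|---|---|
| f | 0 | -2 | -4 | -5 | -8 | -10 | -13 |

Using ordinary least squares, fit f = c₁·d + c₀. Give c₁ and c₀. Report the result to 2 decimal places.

c₁ = -0.89, c₀ = -2.19

Compute the Gram sums: Σd·d = 284, Σd = 30, Σ1 = 7.
Moment sums: Σd·f = -318, Σf = -42.
So XᵀX·[c₁, c₀]ᵀ = Xᵀf: [[284, 30]; [30, 7]]·[c₁, c₀]ᵀ = [-318, -42]ᵀ.
Eliminating c₀: 7·(row 1) − 30·(row 2) gives 1088·c₁ = 7·(-318) − 30·(-42) = -966, so c₁ = -483/544.
Then c₀ = ((-42) − 30·(-483/544))/7 = -597/272.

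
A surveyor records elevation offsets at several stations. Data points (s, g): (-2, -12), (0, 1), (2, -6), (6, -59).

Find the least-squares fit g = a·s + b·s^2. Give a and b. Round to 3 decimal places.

From the data, Σs·s = 44, Σs·s^2 = 216, Σs^2·s^2 = 1328.
Moment sums: Σs·g = -342, Σs^2·g = -2196.
Δ = 44·1328 − 216² = 11776.
a = ((-342)·1328 − 216·(-2196))/11776 = 315/184; b = (44·(-2196) − 216·(-342))/11776 = -711/368.

a = 1.712, b = -1.932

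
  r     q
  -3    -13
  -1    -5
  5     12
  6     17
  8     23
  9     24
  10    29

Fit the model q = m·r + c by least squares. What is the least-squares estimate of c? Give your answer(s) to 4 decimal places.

Entries of AᵀA: Σr·r = 316, Σr = 34, Σ1 = 7.
Moment sums: Σr·q = 896, Σq = 87.
AᵀA·[m, c]ᵀ = Aᵀq becomes [[316, 34]; [34, 7]]·[m, c]ᵀ = [896, 87]ᵀ.
Δ = 316·7 − 34² = 1056.
m = (896·7 − 34·87)/1056 = 1657/528; c = (316·87 − 34·896)/1056 = -743/264.

c = -2.8144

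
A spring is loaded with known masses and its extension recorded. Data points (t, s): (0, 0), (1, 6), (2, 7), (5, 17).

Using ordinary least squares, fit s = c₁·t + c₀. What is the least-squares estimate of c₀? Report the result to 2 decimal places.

c₀ = 1.07

Normal-equation sums: Σt·t = 30, Σt = 8, Σ1 = 4.
Moment sums: Σt·s = 105, Σs = 30.
Normal equations: [[30, 8]; [8, 4]]·[c₁, c₀]ᵀ = [105, 30]ᵀ.
Δ = 30·4 − 8² = 56.
c₁ = (105·4 − 8·30)/56 = 45/14; c₀ = (30·30 − 8·105)/56 = 15/14.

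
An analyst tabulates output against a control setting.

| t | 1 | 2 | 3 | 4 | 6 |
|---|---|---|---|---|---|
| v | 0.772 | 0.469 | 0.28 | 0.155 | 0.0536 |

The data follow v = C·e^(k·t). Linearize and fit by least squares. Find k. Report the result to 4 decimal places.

With ln vᵢ as the transformed response and tᵢ as the regressor:
Σt = 16.0000, Σ(t)² = 66.0000, Σln v = -7.0794, Σt·ln v = -30.6065.
Equations: 66.0000·k + 16.0000·ln C = -30.6065;  16.0000·k + 5·ln C = -7.0794.
Slope k = (n·Σt·ln v − Σt·Σln v)/(n·Σ(t)² − (Σt)²) = (5·-30.6065 − 16.0000·-7.0794)/74.0000 = -0.53732; ln C = (Σln v − k·Σt)/n = 0.30355.

k = -0.5373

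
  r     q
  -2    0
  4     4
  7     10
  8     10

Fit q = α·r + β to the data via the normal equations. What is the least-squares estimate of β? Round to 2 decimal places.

The normal system MᵀM·[α, β]ᵀ = Mᵀq is [[133, 17]; [17, 4]]·[α, β]ᵀ = [166, 24]ᵀ.
Determinant 133·4 − 17² = 243.
α = (166·4 − 17·24)/243 = 256/243; β = (133·24 − 17·166)/243 = 370/243.

β = 1.52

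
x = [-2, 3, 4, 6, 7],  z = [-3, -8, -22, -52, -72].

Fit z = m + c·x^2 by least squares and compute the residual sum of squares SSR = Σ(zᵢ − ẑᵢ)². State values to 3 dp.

SSR = 5.867

Entries of MᵀM: Σ1 = 5, Σx^2 = 114, Σx^2·x^2 = 4050.
Right-hand side: Σz = -157, Σx^2·z = -5836.
So MᵀM·[m, c]ᵀ = Mᵀz: [[5, 114]; [114, 4050]]·[m, c]ᵀ = [-157, -5836]ᵀ.
Δ = 5·4050 − 114² = 7254.
m = ((-157)·4050 − 114·(-5836))/7254 = 4909/1209; c = (5·(-5836) − 114·(-157))/7254 = -5641/3627.
Residuals: -3044/3627, 2342/1209, -4265/3627, -85/1209, 538/3627; SSR = 21278/3627.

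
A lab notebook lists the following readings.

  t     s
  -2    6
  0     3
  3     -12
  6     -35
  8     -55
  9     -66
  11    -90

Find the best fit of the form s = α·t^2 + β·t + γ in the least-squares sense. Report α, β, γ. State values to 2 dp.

Setting ∂/∂α … = 0 gives: 26691·α + 2807·β + 315·γ = -21100;  2807·α + 315·β + 35·γ = -2282;  315·α + 35·β + 7·γ = -249.
Inverting the 3×3 Gram matrix, [α, β, γ]ᵀ = [-3847/8372, -28159/8372, 8053/4186]ᵀ.

α = -0.46, β = -3.36, γ = 1.92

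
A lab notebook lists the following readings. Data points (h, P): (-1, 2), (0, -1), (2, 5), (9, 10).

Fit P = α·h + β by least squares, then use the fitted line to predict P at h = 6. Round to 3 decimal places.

P̂ = 7.328

Normal-equation sums: Σh·h = 86, Σh = 10, Σ1 = 4.
Moment sums: Σh·P = 98, ΣP = 16.
So AᵀA·[α, β]ᵀ = AᵀP: [[86, 10]; [10, 4]]·[α, β]ᵀ = [98, 16]ᵀ.
Determinant 86·4 − 10² = 244.
α = (98·4 − 10·16)/244 = 58/61; β = (86·16 − 10·98)/244 = 99/61.
At h = 6: P̂ = (58/61)·(6) + (99/61)·(1) = 447/61.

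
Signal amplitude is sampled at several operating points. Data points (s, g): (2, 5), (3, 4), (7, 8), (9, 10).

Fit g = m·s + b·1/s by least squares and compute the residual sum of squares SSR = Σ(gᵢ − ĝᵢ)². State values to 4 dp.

SSR = 0.7971

Forming MᵀM = [[143, 4]; [4, 6253/15876]] and Mᵀg = [168, 767/126]ᵀ gives MᵀM·[m, b]ᵀ = Mᵀg.
Eliminating b: (6253/15876)·(row 1) − 4·(row 2) gives (640163/15876)·m = (6253/15876)·168 − 4·(767/126) = 7904/189, so m = 663936/640163.
Then b = ((767/126) − 4·(663936/640163))/(6253/15876) = 3151134/640163.
Residuals: 297376/640163, -481534/640163, 23590/640163, 76080/640163; SSR = 510264/640163.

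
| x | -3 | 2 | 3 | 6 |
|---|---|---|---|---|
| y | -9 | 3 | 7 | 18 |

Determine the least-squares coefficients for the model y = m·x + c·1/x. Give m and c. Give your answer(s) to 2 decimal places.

m = 3.21, c = -5.97

Normal-equation sums: Σx·x = 58, Σx·1/x = 4, Σ1/x·1/x = 1/2.
For Mᵀy: Σx·y = 162, Σ1/x·y = 59/6.
So MᵀM·[m, c]ᵀ = Mᵀy: [[58, 4]; [4, 1/2]]·[m, c]ᵀ = [162, 59/6]ᵀ.
det = 58·(1/2) − 4² = 13.
m = (162·(1/2) − 4·(59/6))/13 = 125/39; c = (58·(59/6) − 4·162)/13 = -233/39.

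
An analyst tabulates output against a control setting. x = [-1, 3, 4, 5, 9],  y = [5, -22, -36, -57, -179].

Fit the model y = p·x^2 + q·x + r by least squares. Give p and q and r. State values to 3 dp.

Normal-equation sums: Σx^2·x^2 = 7524, Σx^2·x = 944, Σx^2 = 132, Σx·x = 132, Σx = 20, Σ1 = 5.
For Mᵀy: Σx^2·y = -16693, Σx·y = -2111, Σy = -289.
Solving the 3×3 system (Gaussian elimination) gives p = -7117/3556, q = -108827/46228, r = 7353/1651.

p = -2.001, q = -2.354, r = 4.454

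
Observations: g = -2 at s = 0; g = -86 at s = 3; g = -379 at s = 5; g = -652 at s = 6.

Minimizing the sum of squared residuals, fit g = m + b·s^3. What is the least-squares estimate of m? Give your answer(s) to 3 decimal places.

Compute the Gram sums: Σ1 = 4, Σs^3 = 368, Σs^3·s^3 = 63010.
Moment sums: Σg = -1119, Σs^3·g = -190529.
AᵀA·[m, b]ᵀ = Aᵀg becomes [[4, 368]; [368, 63010]]·[m, b]ᵀ = [-1119, -190529]ᵀ.
Eliminating b: 63010·(row 1) − 368·(row 2) gives 116616·m = 63010·(-1119) − 368·(-190529) = -393518, so m = -196759/58308.
Then b = ((-190529) − 368·(-196759/58308))/63010 = -87581/29154.

m = -3.374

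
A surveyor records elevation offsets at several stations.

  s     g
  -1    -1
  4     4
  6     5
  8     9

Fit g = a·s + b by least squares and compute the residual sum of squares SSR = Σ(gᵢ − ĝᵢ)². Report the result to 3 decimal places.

SSR = 1.911

The normal system MᵀM·[a, b]ᵀ = Mᵀg is [[117, 17]; [17, 4]]·[a, b]ᵀ = [119, 17]ᵀ.
Δ = 117·4 − 17² = 179.
a = (119·4 − 17·17)/179 = 187/179; b = (117·17 − 17·119)/179 = -34/179.
Residuals: 42/179, 2/179, -193/179, 149/179; SSR = 342/179.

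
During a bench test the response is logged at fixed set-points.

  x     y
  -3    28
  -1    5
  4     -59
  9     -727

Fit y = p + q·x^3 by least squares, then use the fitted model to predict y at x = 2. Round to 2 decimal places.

Compute the Gram sums: Σ1 = 4, Σx^3 = 765, Σx^3·x^3 = 536267.
For Mᵀy: Σy = -753, Σx^3·y = -534520.
det = 4·536267 − 765² = 1559843.
p = ((-753)·536267 − 765·(-534520))/1559843 = 5098749/1559843; q = (4·(-534520) − 765·(-753))/1559843 = -1562035/1559843.
At x = 2: ŷ = (5098749/1559843)·(1) + (-1562035/1559843)·(8) = -7397531/1559843.

ŷ = -4.74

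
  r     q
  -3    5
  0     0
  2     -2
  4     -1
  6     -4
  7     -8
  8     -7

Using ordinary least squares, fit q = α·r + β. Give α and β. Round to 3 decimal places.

From the data, Σr·r = 178, Σr = 24, Σ1 = 7.
Right-hand side: Σr·q = -159, Σq = -17.
Normal equations: [[178, 24]; [24, 7]]·[α, β]ᵀ = [-159, -17]ᵀ.
det = 178·7 − 24² = 670.
α = ((-159)·7 − 24·(-17))/670 = -141/134; β = (178·(-17) − 24·(-159))/670 = 79/67.

α = -1.052, β = 1.179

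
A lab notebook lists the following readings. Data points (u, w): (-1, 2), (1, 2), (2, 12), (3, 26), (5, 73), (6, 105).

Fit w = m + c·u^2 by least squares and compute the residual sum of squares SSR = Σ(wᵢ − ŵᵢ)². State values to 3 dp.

SSR = 1.003

From the data, Σ1 = 6, Σu^2 = 76, Σu^2·u^2 = 2020.
For Xᵀw: Σw = 220, Σu^2·w = 5891.
Eliminating c: 2020·(row 1) − 76·(row 2) gives 6344·m = 2020·220 − 76·5891 = -3316, so m = -829/1586.
Then c = (5891 − 76·(-829/1586))/2020 = 9313/3172.
Residuals: -1311/3172, -1311/3172, 95/122, 313/3172, 389/3172, -275/1586; SSR = 3181/3172.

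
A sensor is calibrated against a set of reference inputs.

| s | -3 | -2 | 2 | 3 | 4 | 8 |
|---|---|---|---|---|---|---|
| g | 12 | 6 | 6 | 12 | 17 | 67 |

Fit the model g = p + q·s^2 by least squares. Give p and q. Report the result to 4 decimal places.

p = 2.1307, q = 1.0115

The normal system MᵀM·[p, q]ᵀ = Mᵀg is [[6, 106]; [106, 4546]]·[p, q]ᵀ = [120, 4824]ᵀ.
Determinant 6·4546 − 106² = 16040.
p = (120·4546 − 106·4824)/16040 = 4272/2005; q = (6·4824 − 106·120)/16040 = 2028/2005.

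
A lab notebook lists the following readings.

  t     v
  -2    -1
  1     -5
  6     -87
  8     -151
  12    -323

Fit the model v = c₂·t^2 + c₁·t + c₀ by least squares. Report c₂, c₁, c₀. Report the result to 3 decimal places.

With design matrix A, AᵀA = [[26145, 2449, 249]; [2449, 249, 25]; [249, 25, 5]] and Aᵀv = [-59317, -5609, -567]ᵀ.
Row-reducing yields c₂ = -80324/39803, c₁ = -221023/79606, c₀ = 78065/79606.

c₂ = -2.018, c₁ = -2.776, c₀ = 0.981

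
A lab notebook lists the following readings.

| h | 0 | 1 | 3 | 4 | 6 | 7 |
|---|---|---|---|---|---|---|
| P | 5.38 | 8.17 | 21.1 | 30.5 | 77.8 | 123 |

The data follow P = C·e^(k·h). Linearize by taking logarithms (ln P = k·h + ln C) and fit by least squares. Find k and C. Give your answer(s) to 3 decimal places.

With ln Pᵢ as the transformed response and hᵢ as the regressor:
Over the data: Σh = 21.0000, Σ(h)² = 111.0000, Σln P = 19.4165, Σh·ln P = 84.7293.
Normal system: [[111.0000, 21.0000]; [21.0000, 6]]·[k, ln C]ᵀ = [84.7293, 19.4165]ᵀ.
Solving (det = 225.0000): k = 0.44724, ln C = 1.67073, so C = exp(1.67073) = 5.31603.

k = 0.447, C = 5.316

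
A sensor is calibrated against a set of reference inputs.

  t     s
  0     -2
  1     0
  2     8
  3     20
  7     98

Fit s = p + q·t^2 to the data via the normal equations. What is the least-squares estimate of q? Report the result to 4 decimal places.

q = 2.0242

Sums needed: Σ1 = 5, Σt^2 = 63, Σt^2·t^2 = 2499.
Right-hand side: Σs = 124, Σt^2·s = 5014.
Determinant 5·2499 − 63² = 8526.
p = (124·2499 − 63·5014)/8526 = -143/203; q = (5·5014 − 63·124)/8526 = 8629/4263.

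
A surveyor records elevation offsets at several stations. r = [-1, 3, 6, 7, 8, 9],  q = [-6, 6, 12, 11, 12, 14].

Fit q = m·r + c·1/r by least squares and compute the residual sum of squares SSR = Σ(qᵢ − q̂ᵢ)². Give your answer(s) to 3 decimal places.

SSR = 5.126

Normal-equation sums: Σr·r = 240, Σr·1/r = 6, Σ1/r·1/r = 301585/254016.
Moment sums: Σr·q = 395, Σ1/r·q = 1843/126.
Normal equations: [[240, 6]; [6, 301585/254016]]·[m, c]ᵀ = [395, 1843/126]ᵀ.
Δ = 240·(301585/254016) − 6² = 1317413/5292.
m = (395·(301585/254016) − 6·(1843/126))/(1317413/5292) = 96833147/63235824; c = (240·(1843/126) − 6·395)/(1317413/5292) = 6035400/1317413.
Residuals: 7117403/63235824, -2550299/21078608, 21591301/10539304, -23623565/63235824, -6505961/7904478, -6128529/21078608; SSR = 324134183/63235824.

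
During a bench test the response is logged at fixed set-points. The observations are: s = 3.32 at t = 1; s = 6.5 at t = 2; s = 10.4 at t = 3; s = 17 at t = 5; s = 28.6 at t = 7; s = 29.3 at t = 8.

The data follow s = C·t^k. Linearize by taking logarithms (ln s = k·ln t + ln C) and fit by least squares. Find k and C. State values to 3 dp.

k = 1.076, C = 3.203

Taking logs, ln s = k·ln t + ln C, so regress ln s on ln t.
AᵀA = [[12.3883, 7.4265]; [7.4265, 6]], rhs = [21.9790, 14.9778]ᵀ  (here Σln t = 7.4265, Σ(ln t)² = 12.3883, Σln s = 14.9778, Σln t·ln s = 21.9790).
Slope k = (n·Σln t·ln s − Σln t·Σln s)/(n·Σ(ln t)² − (Σln t)²) = (6·21.9790 − 7.4265·14.9778)/19.1764 = 1.07636; ln C = (Σln s − k·Σln t)/n = 1.16403, so C = exp(1.16403) = 3.20281.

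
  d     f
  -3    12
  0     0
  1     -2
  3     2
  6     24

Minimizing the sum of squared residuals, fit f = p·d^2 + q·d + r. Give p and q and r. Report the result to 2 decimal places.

p = 0.95, q = -1.59, r = -1.07

Compute the Gram sums: Σd^2·d^2 = 1459, Σd^2·d = 217, Σd^2 = 55, Σd·d = 55, Σd = 7, Σ1 = 5.
Right-hand side: Σd^2·f = 988, Σd·f = 112, Σf = 36.
AᵀA·[p, q, r]ᵀ = Aᵀf becomes [[1459, 217, 55]; [217, 55, 7]; [55, 7, 5]]·[p, q, r]ᵀ = [988, 112, 36]ᵀ.
Solving the 3×3 system (Gaussian elimination) gives p = 7556/7917, q = -1802/1131, r = -2818/2639.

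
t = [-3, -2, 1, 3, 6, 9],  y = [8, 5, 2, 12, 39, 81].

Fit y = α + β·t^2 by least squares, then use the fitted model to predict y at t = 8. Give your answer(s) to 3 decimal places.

ŷ = 64.891

From the data, Σ1 = 6, Σt^2 = 140, Σt^2·t^2 = 8036.
And Σy = 147, Σt^2·y = 8167.
So MᵀM·[α, β]ᵀ = Mᵀy: [[6, 140]; [140, 8036]]·[α, β]ᵀ = [147, 8167]ᵀ.
det = 6·8036 − 140² = 28616.
α = (147·8036 − 140·8167)/28616 = 677/511; β = (6·8167 − 140·147)/28616 = 14211/14308.
At t = 8: ŷ = (677/511)·(1) + (14211/14308)·(64) = 232115/3577.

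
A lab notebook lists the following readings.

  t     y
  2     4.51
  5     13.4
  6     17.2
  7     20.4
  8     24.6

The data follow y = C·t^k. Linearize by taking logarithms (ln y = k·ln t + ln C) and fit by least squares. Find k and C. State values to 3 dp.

k = 1.217, C = 1.928

Linearized form: ln y = k·ln t + ln C. From the 5 transformed points,
XᵀX = [[14.3918, 8.1197]; [8.1197, 5]], rhs = [22.8463, 13.1647]ᵀ  (here Σln t = 8.1197, Σ(ln t)² = 14.3918, Σln y = 13.1647, Σln t·ln y = 22.8463).
Δ = 14.3918·5 − (8.1197)² = 6.0295; k = (22.8463·5 − 8.1197·13.1647)/6.0295 = 1.21696, ln C = (14.3918·13.1647 − 8.1197·22.8463)/6.0295 = 0.65669, so C = exp(0.65669) = 1.92839.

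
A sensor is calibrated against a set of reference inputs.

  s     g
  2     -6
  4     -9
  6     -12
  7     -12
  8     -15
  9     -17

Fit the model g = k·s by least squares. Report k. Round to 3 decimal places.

k = -1.908

Compute the Gram sums: Σs·s = 250.
For Aᵀg: Σs·g = -477.
Normal equations: [[250]]·[k]ᵀ = [-477]ᵀ.
Hence k = -477 / 250 ≈ -1.908.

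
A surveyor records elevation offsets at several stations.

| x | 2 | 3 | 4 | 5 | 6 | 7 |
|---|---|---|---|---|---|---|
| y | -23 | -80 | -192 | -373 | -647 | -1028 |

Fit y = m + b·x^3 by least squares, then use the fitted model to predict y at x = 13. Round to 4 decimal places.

From the data, Σ1 = 6, Σx^3 = 783, Σx^3·x^3 = 184819.
Moment sums: Σy = -2343, Σx^3·y = -553613.
Normal equations: [[6, 783]; [783, 184819]]·[m, b]ᵀ = [-2343, -553613]ᵀ.
Δ = 6·184819 − 783² = 495825.
m = ((-2343)·184819 − 783·(-553613))/495825 = 149354/165275; b = (6·(-553613) − 783·(-2343))/495825 = -495703/165275.
At x = 13: ŷ = (149354/165275)·(1) + (-495703/165275)·(2197) = -1088910137/165275.

ŷ = -6588.4746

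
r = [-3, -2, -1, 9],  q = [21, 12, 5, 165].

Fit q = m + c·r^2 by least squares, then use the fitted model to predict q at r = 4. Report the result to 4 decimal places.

Sums needed: Σ1 = 4, Σr^2 = 95, Σr^2·r^2 = 6659.
Right-hand side: Σq = 203, Σr^2·q = 13607.
Determinant 4·6659 − 95² = 17611.
m = (203·6659 − 95·13607)/17611 = 59112/17611; c = (4·13607 − 95·203)/17611 = 35143/17611.
At r = 4: q̂ = (59112/17611)·(1) + (35143/17611)·(16) = 621400/17611.

q̂ = 35.2848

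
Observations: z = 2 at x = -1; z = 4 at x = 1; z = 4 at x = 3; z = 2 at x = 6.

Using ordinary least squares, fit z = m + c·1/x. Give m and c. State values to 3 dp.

Compute the Gram sums: Σ1 = 4, Σ1/x = 1/2, Σ1/x·1/x = 77/36.
And Σz = 12, Σ1/x·z = 11/3.
Determinant 4·(77/36) − (1/2)² = 299/36.
m = (12·(77/36) − (1/2)·(11/3))/(299/36) = 66/23; c = (4·(11/3) − (1/2)·12)/(299/36) = 24/23.

m = 2.870, c = 1.043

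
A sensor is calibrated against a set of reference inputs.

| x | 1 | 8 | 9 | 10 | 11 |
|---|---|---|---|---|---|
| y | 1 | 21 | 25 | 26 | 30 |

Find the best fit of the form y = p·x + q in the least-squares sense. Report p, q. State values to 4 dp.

Forming MᵀM = [[367, 39]; [39, 5]] and Mᵀy = [984, 103]ᵀ gives MᵀM·[p, q]ᵀ = Mᵀy.
Determinant 367·5 − 39² = 314.
p = (984·5 − 39·103)/314 = 903/314; q = (367·103 − 39·984)/314 = -575/314.

p = 2.8758, q = -1.8312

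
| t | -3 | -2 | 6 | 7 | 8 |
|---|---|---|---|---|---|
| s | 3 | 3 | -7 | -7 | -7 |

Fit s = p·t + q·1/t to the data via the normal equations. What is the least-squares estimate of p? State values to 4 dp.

p = -0.9382

The normal system MᵀM·[p, q]ᵀ = Mᵀs is [[162, 5]; [5, 11993/28224]]·[p, q]ᵀ = [-162, -133/24]ᵀ.
Eliminating q: (11993/28224)·(row 1) − 5·(row 2) gives (68737/1568)·p = (11993/28224)·(-162) − 5·(-133/24) = -193471/4704, so p = -193471/206211.
Then q = ((-133/24) − 5·(-193471/206211))/(11993/28224) = -137592/68737.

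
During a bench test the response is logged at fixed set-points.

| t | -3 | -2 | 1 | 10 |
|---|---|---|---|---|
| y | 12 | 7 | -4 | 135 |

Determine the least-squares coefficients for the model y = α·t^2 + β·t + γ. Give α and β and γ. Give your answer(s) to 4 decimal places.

α = 1.5041, β = -1.1884, γ = -3.5851

Normal-equation sums: Σt^2·t^2 = 10098, Σt^2·t = 966, Σt^2 = 114, Σt·t = 114, Σt = 6, Σ1 = 4.
Right-hand side: Σt^2·y = 13632, Σt·y = 1296, Σy = 150.
Inverting the 3×3 Gram matrix, [α, β, γ]ᵀ = [182/121, -719/605, -2169/605]ᵀ.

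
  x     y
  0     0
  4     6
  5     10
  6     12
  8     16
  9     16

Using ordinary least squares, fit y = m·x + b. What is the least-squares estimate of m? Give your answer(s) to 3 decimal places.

Normal-equation sums: Σx·x = 222, Σx = 32, Σ1 = 6.
Right-hand side: Σx·y = 418, Σy = 60.
Eliminating b: 6·(row 1) − 32·(row 2) gives 308·m = 6·418 − 32·60 = 588, so m = 21/11.
Then b = (60 − 32·(21/11))/6 = -2/11.

m = 1.909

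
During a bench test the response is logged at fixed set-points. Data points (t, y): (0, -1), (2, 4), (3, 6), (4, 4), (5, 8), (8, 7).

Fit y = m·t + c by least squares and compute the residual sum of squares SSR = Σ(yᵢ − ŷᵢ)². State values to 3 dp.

Entries of AᵀA: Σt·t = 118, Σt = 22, Σ1 = 6.
For Aᵀy: Σt·y = 138, Σy = 28.
So AᵀA·[m, c]ᵀ = Aᵀy: [[118, 22]; [22, 6]]·[m, c]ᵀ = [138, 28]ᵀ.
Determinant 118·6 − 22² = 224.
m = (138·6 − 22·28)/224 = 53/56; c = (118·28 − 22·138)/224 = 67/56.
Residuals: -123/56, 51/56, 55/28, -55/56, 29/14, -99/56; SSR = 501/28.

SSR = 17.893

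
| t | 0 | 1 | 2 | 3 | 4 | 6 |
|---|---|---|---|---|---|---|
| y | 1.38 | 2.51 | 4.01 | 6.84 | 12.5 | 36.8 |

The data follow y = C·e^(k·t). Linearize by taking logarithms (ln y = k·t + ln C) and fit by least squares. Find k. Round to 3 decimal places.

k = 0.545

Taking logs, ln y = k·t + ln C, so regress ln y on t.
Σt = 16.0000, Σ(t)² = 66.0000, Σln y = 10.6852, Σt·ln y = 41.2021.
Equations: 66.0000·k + 16.0000·ln C = 41.2021;  16.0000·k + 6·ln C = 10.6852.
Δ = 66.0000·6 − (16.0000)² = 140.0000; k = (41.2021·6 − 16.0000·10.6852)/140.0000 = 0.54464, ln C = (66.0000·10.6852 − 16.0000·41.2021)/140.0000 = 0.32848.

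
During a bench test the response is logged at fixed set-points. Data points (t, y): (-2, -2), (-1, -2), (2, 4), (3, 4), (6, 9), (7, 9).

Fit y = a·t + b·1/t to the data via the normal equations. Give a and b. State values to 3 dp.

Normal-equation sums: Σt·t = 103, Σt·1/t = 6, Σ1/t·1/t = 2927/1764.
For Aᵀy: Σt·y = 143, Σ1/t·y = 383/42.
AᵀA·[a, b]ᵀ = Aᵀy becomes [[103, 6]; [6, 2927/1764]]·[a, b]ᵀ = [143, 383/42]ᵀ.
det = 103·(2927/1764) − 6² = 237977/1764.
a = (143·(2927/1764) − 6·(383/42))/(237977/1764) = 322045/237977; b = (103·(383/42) − 6·143)/(237977/1764) = 143346/237977.

a = 1.353, b = 0.602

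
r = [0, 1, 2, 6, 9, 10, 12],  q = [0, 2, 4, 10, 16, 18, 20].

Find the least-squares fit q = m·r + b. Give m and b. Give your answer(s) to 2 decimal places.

m = 1.70, b = 0.27

Sums needed: Σr·r = 366, Σr = 40, Σ1 = 7.
For Xᵀq: Σr·q = 634, Σq = 70.
So XᵀX·[m, b]ᵀ = Xᵀq: [[366, 40]; [40, 7]]·[m, b]ᵀ = [634, 70]ᵀ.
det = 366·7 − 40² = 962.
m = (634·7 − 40·70)/962 = 63/37; b = (366·70 − 40·634)/962 = 10/37.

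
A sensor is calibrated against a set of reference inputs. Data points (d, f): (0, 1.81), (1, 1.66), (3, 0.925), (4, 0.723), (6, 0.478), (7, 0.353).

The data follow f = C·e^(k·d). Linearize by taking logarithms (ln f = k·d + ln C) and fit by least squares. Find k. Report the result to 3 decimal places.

With ln fᵢ as the transformed response and dᵢ as the regressor:
Over the data: Σd = 21.0000, Σ(d)² = 111.0000, Σln f = -1.0816, Σd·ln f = -12.7423.
Normal system: [[111.0000, 21.0000]; [21.0000, 6]]·[k, ln C]ᵀ = [-12.7423, -1.0816]ᵀ.
Solving (det = 225.0000): k = -0.23885, ln C = 0.65570.

k = -0.239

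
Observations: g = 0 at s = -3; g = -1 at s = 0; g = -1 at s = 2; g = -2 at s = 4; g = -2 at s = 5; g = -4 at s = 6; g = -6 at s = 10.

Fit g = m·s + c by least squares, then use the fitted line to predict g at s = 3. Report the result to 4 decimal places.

With design matrix A, AᵀA = [[190, 24]; [24, 7]] and Aᵀg = [-104, -16]ᵀ.
Δ = 190·7 − 24² = 754.
m = ((-104)·7 − 24·(-16))/754 = -172/377; c = (190·(-16) − 24·(-104))/754 = -272/377.
At s = 3: ĝ = (-172/377)·(3) + (-272/377)·(1) = -788/377.

ĝ = -2.0902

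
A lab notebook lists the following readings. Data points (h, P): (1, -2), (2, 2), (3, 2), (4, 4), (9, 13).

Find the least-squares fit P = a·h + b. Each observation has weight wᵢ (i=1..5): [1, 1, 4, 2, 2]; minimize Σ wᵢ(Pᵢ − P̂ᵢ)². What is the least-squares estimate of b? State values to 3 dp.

b = -3.142

Normal-equation sums: Σwᵢ·h·h = 235, Σwᵢ·h = 41, Σwᵢ·1 = 10.
For XᵀWP: Σwᵢ·h·P = 292, Σwᵢ·P = 42.
Normal equations: [[235, 41]; [41, 10]]·[a, b]ᵀ = [292, 42]ᵀ.
det = 235·10 − 41² = 669.
a = (292·10 − 41·42)/669 = 1198/669; b = (235·42 − 41·292)/669 = -2102/669.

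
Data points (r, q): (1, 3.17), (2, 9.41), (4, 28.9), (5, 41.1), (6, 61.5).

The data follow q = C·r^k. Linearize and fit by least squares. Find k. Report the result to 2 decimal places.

Linearized form: ln q = k·ln r + ln C. From the 5 transformed points,
XᵀX = [[8.2030, 5.4806]; [5.4806, 5]], rhs = [19.5782, 14.5944]ᵀ  (here Σln r = 5.4806, Σ(ln r)² = 8.2030, Σln q = 14.5944, Σln r·ln q = 19.5782).
Δ = 8.2030·5 − (5.4806)² = 10.9774; k = (19.5782·5 − 5.4806·14.5944)/10.9774 = 1.63101, ln C = (8.2030·14.5944 − 5.4806·19.5782)/10.9774 = 1.13108.

k = 1.63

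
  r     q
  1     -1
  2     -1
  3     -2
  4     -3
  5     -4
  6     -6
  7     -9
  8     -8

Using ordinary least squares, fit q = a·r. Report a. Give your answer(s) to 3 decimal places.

a = -1.000

Sums needed: Σr·r = 204.
For Xᵀq: Σr·q = -204.
Normal equations: [[204]]·[a]ᵀ = [-204]ᵀ.
Hence a = -204 / 204 ≈ -1.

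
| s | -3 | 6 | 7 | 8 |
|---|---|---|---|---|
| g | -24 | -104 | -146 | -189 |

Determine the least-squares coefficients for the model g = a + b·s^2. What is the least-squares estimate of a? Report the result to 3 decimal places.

Normal-equation sums: Σ1 = 4, Σs^2 = 158, Σs^2·s^2 = 7874.
Right-hand side: Σg = -463, Σs^2·g = -23210.
Normal equations: [[4, 158]; [158, 7874]]·[a, b]ᵀ = [-463, -23210]ᵀ.
Δ = 4·7874 − 158² = 6532.
a = ((-463)·7874 − 158·(-23210))/6532 = 10759/3266; b = (4·(-23210) − 158·(-463))/6532 = -9843/3266.

a = 3.294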